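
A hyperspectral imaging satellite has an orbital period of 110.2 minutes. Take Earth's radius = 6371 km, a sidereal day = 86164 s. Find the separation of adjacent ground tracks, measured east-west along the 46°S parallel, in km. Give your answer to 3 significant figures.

T = 110.2 min = 6612.0 s.
Node shift per orbit = (6612.0/86164) × 360° = 27.63°.
Equatorial spacing = 27.63 × 111.2 km/° = 3072 km.
At 46° latitude, spacing = 3072 × cos(46°) = 2134 km.

2130 km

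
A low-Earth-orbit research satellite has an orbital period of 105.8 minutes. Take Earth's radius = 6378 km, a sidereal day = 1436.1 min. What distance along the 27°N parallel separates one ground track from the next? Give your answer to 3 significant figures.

2630 km

T = 105.8 min = 6348.0 s.
Node shift per orbit = (6348.0/86166) × 360° = 26.52°.
Equatorial spacing = 26.52 × 111.3 km/° = 2952 km.
At 27° latitude, spacing = 2952 × cos(27°) = 2631 km.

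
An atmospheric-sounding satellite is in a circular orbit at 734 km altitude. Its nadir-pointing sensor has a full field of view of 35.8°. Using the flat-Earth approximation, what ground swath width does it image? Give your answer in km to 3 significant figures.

474 km

Half-angle = 35.8°/2 = 17.9°.
Swath width ≈ 2h·tan(θ/2) = 2 × 734 × tan(17.9°) = 474.2 km.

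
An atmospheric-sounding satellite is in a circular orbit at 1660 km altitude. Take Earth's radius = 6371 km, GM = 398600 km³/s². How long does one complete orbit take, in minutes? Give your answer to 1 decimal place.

119.4 min

Semi-major axis a = 6371 + 1660 = 8031 km. Period T = 2π√(a³/μ) = 2π√(8031³/398600) = 7162.5 s = 119.38 min.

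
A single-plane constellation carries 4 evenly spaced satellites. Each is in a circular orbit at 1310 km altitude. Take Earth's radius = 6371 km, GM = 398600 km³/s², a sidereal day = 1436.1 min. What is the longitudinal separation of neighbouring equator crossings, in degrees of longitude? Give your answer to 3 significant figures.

Semi-major axis a = 6371 + 1310 = 7681 km. Period T = 2π√(a³/μ) = 2π√(7681³/398600) = 6699.4 s = 111.66 min.
Single-satellite node shift = (6699.4/86166) × 360° = 27.99°.
With 4 satellites evenly phased, successive equator crossings are 27.99/4 = 6.998° apart.

7.00°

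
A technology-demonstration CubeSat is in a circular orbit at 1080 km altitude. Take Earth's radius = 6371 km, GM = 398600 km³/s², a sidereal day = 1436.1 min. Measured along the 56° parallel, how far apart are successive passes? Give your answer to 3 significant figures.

Semi-major axis a = 6371 + 1080 = 7451 km. Period T = 2π√(a³/μ) = 2π√(7451³/398600) = 6400.8 s = 106.68 min.
Node shift per orbit = (6400.8/86166) × 360° = 26.74°.
Equatorial spacing = 26.74 × 111.2 km/° = 2974 km.
At 56° latitude, spacing = 2974 × cos(56°) = 1663 km.

1660 km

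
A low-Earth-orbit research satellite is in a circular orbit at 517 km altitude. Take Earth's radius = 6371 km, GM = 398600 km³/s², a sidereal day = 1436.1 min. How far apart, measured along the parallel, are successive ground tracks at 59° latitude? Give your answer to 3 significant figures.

Semi-major axis a = 6371 + 517 = 6888 km. Period T = 2π√(a³/μ) = 2π√(6888³/398600) = 5689.2 s = 94.82 min.
Node shift per orbit = (5689.2/86166) × 360° = 23.77°.
Equatorial spacing = 23.77 × 111.2 km/° = 2643 km.
At 59° latitude, spacing = 2643 × cos(59°) = 1361 km.

1360 km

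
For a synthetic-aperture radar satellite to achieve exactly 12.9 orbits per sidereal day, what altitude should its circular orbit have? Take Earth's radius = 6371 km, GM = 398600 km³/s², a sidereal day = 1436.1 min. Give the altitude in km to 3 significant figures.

1290 km

Required period T = 86166 / 12.9 = 6679.5 s.
From T = 2π√(a³/μ): a = (μ T²/4π²)^(1/3) = (398600 × 6679.5² / 4π²)^(1/3) = 7666 km.
Altitude h = a − R = 7666 − 6371 = 1295 km.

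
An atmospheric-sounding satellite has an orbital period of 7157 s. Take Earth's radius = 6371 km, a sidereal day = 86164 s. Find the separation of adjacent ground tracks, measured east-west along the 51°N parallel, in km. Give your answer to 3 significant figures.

2090 km

Node shift per orbit = (7157.0/86164) × 360° = 29.90°.
Equatorial spacing = 29.90 × 111.2 km/° = 3325 km.
At 51° latitude, spacing = 3325 × cos(51°) = 2092 km.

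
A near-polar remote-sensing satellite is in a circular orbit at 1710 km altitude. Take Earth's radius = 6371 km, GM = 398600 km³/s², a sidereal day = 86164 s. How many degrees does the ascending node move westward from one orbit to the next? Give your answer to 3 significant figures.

30.2°

Semi-major axis a = 6371 + 1710 = 8081 km. Period T = 2π√(a³/μ) = 2π√(8081³/398600) = 7229.5 s = 120.49 min.
During one orbit Earth rotates (7229.5 / 86164) × 360° = 30.21°.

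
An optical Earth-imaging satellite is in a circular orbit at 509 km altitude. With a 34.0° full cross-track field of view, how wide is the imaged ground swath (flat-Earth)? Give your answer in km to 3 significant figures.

Half-angle = 34.0°/2 = 17°.
Swath width ≈ 2h·tan(θ/2) = 2 × 509 × tan(17°) = 311.2 km.

311 km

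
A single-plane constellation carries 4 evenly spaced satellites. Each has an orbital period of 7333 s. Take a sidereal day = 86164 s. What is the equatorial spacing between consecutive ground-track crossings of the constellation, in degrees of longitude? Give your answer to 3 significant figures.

Single-satellite node shift = (7333.0/86164) × 360° = 30.64°.
With 4 satellites evenly phased, successive equator crossings are 30.64/4 = 7.659° apart.

7.66°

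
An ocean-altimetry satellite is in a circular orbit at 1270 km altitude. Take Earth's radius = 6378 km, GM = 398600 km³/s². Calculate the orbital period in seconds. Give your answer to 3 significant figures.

Semi-major axis a = 6378 + 1270 = 7648 km. Period T = 2π√(a³/μ) = 2π√(7648³/398600) = 6656.3 s = 110.94 min.

6660 seconds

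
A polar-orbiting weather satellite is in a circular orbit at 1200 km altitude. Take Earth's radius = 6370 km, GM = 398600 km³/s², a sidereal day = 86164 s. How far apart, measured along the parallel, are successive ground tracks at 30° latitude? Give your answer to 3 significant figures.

Semi-major axis a = 6370 + 1200 = 7570 km. Period T = 2π√(a³/μ) = 2π√(7570³/398600) = 6554.7 s = 109.25 min.
Node shift per orbit = (6554.7/86164) × 360° = 27.39°.
Equatorial spacing = 27.39 × 111.2 km/° = 3045 km.
At 30° latitude, spacing = 3045 × cos(30°) = 2637 km.

2640 km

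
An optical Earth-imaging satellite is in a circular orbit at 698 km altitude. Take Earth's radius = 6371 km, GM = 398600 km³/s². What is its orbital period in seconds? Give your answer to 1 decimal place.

Semi-major axis a = 6371 + 698 = 7069 km. Period T = 2π√(a³/μ) = 2π√(7069³/398600) = 5914.9 s = 98.58 min.

5914.9 seconds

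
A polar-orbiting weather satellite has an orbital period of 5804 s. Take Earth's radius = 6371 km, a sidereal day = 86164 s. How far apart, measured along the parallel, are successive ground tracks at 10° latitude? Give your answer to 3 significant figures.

Node shift per orbit = (5804.0/86164) × 360° = 24.25°.
Equatorial spacing = 24.25 × 111.2 km/° = 2696 km.
At 10° latitude, spacing = 2696 × cos(10°) = 2655 km.

2660 km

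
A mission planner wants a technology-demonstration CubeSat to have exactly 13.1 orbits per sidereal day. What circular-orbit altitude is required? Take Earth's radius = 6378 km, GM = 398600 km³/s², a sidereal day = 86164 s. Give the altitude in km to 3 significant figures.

1210 km

Required period T = 86164 / 13.1 = 6577.4 s.
From T = 2π√(a³/μ): a = (μ T²/4π²)^(1/3) = (398600 × 6577.4² / 4π²)^(1/3) = 7587 km.
Altitude h = a − R = 7587 − 6378 = 1209 km.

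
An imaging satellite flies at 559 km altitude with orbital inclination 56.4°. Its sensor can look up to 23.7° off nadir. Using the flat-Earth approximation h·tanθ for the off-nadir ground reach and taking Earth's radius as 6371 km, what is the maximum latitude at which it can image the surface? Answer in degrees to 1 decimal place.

For a prograde orbit the ground track reaches latitude ±i = ±56.4°.
Sensor half-swath on the ground ≈ 559·tan(23.7°) = 245 km = 2.21° of latitude.
Maximum observable latitude ≈ 56.4 + 2.21 = 58.6°.

58.6°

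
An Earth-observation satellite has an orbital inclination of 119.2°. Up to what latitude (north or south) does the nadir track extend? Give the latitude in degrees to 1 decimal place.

Retrograde orbit: the ground track reaches ±(180° − i) = ±(180 − 119.2) = ±60.8°.

60.8°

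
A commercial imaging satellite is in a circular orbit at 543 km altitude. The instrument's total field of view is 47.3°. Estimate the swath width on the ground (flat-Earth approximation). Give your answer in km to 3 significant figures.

Half-angle = 47.3°/2 = 23.65°.
Swath width ≈ 2h·tan(θ/2) = 2 × 543 × tan(23.65°) = 475.6 km.

476 km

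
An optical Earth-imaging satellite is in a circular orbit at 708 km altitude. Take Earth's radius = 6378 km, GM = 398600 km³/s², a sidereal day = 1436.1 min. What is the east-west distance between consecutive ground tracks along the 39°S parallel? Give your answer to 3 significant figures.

2150 km

Semi-major axis a = 6378 + 708 = 7086 km. Period T = 2π√(a³/μ) = 2π√(7086³/398600) = 5936.3 s = 98.94 min.
Node shift per orbit = (5936.3/86166) × 360° = 24.80°.
Equatorial spacing = 24.80 × 111.3 km/° = 2761 km.
At 39° latitude, spacing = 2761 × cos(39°) = 2146 km.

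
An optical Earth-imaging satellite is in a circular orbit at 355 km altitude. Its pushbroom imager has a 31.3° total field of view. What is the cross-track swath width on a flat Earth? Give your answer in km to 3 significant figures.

Half-angle = 31.3°/2 = 15.65°.
Swath width ≈ 2h·tan(θ/2) = 2 × 355 × tan(15.65°) = 198.9 km.

199 km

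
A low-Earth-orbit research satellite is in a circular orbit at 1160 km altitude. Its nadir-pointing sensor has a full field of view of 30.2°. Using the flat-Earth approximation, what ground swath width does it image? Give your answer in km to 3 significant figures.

626 km

Half-angle = 30.2°/2 = 15.1°.
Swath width ≈ 2h·tan(θ/2) = 2 × 1160 × tan(15.1°) = 626.0 km.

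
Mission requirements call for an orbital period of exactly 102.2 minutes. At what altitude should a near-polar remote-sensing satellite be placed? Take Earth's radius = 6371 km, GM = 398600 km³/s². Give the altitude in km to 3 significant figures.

870 km

T = 102.2 min = 6132.0 s.
From T = 2π√(a³/μ): a = (μ T²/4π²)^(1/3) = (398600 × 6132.0² / 4π²)^(1/3) = 7241 km.
Altitude h = a − R = 7241 − 6371 = 870 km.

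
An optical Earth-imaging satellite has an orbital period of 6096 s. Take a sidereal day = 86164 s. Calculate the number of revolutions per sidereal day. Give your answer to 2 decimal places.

14.13

Orbits per sidereal day = 86164 / 6096.0 = 14.135.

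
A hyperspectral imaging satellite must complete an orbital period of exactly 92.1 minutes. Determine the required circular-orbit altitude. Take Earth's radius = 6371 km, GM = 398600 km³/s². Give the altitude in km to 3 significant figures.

385 km

T = 92.1 min = 5526.0 s.
From T = 2π√(a³/μ): a = (μ T²/4π²)^(1/3) = (398600 × 5526.0² / 4π²)^(1/3) = 6756 km.
Altitude h = a − R = 6756 − 6371 = 385 km.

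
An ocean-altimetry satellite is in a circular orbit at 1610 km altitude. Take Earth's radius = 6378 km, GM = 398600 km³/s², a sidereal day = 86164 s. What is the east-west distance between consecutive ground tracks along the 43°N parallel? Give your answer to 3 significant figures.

2420 km

Semi-major axis a = 6378 + 1610 = 7988 km. Period T = 2π√(a³/μ) = 2π√(7988³/398600) = 7105.1 s = 118.42 min.
Node shift per orbit = (7105.1/86164) × 360° = 29.69°.
Equatorial spacing = 29.69 × 111.3 km/° = 3305 km.
At 43° latitude, spacing = 3305 × cos(43°) = 2417 km.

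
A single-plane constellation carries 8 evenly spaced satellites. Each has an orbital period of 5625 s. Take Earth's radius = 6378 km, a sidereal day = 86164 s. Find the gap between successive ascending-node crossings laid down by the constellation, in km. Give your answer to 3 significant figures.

327 km

Single-satellite node shift = (5625.0/86164) × 360° = 23.50°.
With 8 satellites evenly phased, successive equator crossings are 23.50/8 = 2.938° apart.
That is 2.938 × 111.3 = 327 km at the equator.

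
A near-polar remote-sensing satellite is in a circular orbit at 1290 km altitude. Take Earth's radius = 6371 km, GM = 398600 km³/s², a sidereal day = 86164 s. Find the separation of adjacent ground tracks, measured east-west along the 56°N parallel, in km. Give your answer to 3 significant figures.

Semi-major axis a = 6371 + 1290 = 7661 km. Period T = 2π√(a³/μ) = 2π√(7661³/398600) = 6673.3 s = 111.22 min.
Node shift per orbit = (6673.3/86164) × 360° = 27.88°.
Equatorial spacing = 27.88 × 111.2 km/° = 3100 km.
At 56° latitude, spacing = 3100 × cos(56°) = 1734 km.

1730 km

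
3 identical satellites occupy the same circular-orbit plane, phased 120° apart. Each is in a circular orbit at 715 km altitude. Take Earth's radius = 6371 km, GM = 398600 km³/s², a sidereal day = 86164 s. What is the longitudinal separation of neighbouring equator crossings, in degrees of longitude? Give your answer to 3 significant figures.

8.27°

Semi-major axis a = 6371 + 715 = 7086 km. Period T = 2π√(a³/μ) = 2π√(7086³/398600) = 5936.3 s = 98.94 min.
Single-satellite node shift = (5936.3/86164) × 360° = 24.80°.
With 3 satellites evenly phased, successive equator crossings are 24.80/3 = 8.267° apart.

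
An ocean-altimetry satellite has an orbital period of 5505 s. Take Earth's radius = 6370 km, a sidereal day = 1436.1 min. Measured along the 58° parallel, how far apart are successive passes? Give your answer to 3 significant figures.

Node shift per orbit = (5505.0/86166) × 360° = 23.00°.
Equatorial spacing = 23.00 × 111.2 km/° = 2557 km.
At 58° latitude, spacing = 2557 × cos(58°) = 1355 km.

1360 km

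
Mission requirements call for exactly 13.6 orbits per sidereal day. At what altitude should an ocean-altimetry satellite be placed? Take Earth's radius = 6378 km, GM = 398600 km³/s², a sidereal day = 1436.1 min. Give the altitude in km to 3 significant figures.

1020 km

Required period T = 86166 / 13.6 = 6335.7 s.
From T = 2π√(a³/μ): a = (μ T²/4π²)^(1/3) = (398600 × 6335.7² / 4π²)^(1/3) = 7400 km.
Altitude h = a − R = 7400 − 6378 = 1022 km.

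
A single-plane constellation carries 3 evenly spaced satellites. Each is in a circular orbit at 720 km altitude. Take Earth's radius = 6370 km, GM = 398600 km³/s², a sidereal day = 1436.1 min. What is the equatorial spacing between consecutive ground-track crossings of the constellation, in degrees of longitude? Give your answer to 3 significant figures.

Semi-major axis a = 6370 + 720 = 7090 km. Period T = 2π√(a³/μ) = 2π√(7090³/398600) = 5941.3 s = 99.02 min.
Single-satellite node shift = (5941.3/86166) × 360° = 24.82°.
With 3 satellites evenly phased, successive equator crossings are 24.82/3 = 8.274° apart.

8.27°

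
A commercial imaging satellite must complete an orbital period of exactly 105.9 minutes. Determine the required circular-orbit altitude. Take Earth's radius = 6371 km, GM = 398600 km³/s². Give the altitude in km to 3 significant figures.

1040 km

T = 105.9 min = 6354.0 s.
From T = 2π√(a³/μ): a = (μ T²/4π²)^(1/3) = (398600 × 6354.0² / 4π²)^(1/3) = 7415 km.
Altitude h = a − R = 7415 − 6371 = 1044 km.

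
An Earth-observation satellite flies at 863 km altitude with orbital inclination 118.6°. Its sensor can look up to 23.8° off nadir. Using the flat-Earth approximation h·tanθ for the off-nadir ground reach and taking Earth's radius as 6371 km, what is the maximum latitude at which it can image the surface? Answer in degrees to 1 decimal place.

Retrograde orbit: the ground track reaches ±(180° − i) = ±(180 − 118.6) = ±61.4°.
Sensor half-swath on the ground ≈ 863·tan(23.8°) = 381 km = 3.42° of latitude.
Maximum observable latitude ≈ 61.4 + 3.42 = 64.8°.

64.8°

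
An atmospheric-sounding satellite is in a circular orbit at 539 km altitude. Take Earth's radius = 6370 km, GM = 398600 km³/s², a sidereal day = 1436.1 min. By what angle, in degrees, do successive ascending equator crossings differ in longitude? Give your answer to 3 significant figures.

Semi-major axis a = 6370 + 539 = 6909 km. Period T = 2π√(a³/μ) = 2π√(6909³/398600) = 5715.2 s = 95.25 min.
During one orbit Earth rotates (5715.2 / 86166) × 360° = 23.88°.

23.9°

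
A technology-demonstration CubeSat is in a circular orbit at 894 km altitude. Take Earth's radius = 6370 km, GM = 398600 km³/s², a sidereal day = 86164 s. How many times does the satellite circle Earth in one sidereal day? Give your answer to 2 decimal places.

13.98

Semi-major axis a = 6370 + 894 = 7264 km. Period T = 2π√(a³/μ) = 2π√(7264³/398600) = 6161.3 s = 102.69 min.
Orbits per sidereal day = 86164 / 6161.3 = 13.985.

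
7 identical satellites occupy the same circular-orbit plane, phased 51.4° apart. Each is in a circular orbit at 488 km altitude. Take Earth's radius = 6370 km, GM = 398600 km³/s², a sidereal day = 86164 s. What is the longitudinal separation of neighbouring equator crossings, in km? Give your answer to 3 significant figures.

375 km

Semi-major axis a = 6370 + 488 = 6858 km. Period T = 2π√(a³/μ) = 2π√(6858³/398600) = 5652.1 s = 94.20 min.
Single-satellite node shift = (5652.1/86164) × 360° = 23.61°.
With 7 satellites evenly phased, successive equator crossings are 23.61/7 = 3.374° apart.
That is 3.374 × 111.2 = 375 km at the equator.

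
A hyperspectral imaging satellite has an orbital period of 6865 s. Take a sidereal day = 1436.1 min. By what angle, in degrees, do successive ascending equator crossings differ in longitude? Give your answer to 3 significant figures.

During one orbit Earth rotates (6865.0 / 86166) × 360° = 28.68°.

28.7°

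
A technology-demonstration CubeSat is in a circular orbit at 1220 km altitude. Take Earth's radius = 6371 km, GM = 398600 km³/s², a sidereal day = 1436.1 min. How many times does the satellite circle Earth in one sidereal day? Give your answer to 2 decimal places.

Semi-major axis a = 6371 + 1220 = 7591 km. Period T = 2π√(a³/μ) = 2π√(7591³/398600) = 6582.0 s = 109.70 min.
Orbits per sidereal day = 86166 / 6582.0 = 13.091.

13.09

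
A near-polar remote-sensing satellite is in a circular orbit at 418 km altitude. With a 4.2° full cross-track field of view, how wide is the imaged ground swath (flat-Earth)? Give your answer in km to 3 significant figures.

Half-angle = 4.2°/2 = 2.1°.
Swath width ≈ 2h·tan(θ/2) = 2 × 418 × tan(2.1°) = 30.7 km.

30.7 km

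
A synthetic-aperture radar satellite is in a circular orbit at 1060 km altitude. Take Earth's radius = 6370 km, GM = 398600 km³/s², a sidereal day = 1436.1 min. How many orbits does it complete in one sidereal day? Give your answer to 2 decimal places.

13.52

Semi-major axis a = 6370 + 1060 = 7430 km. Period T = 2π√(a³/μ) = 2π√(7430³/398600) = 6373.7 s = 106.23 min.
Orbits per sidereal day = 86166 / 6373.7 = 13.519.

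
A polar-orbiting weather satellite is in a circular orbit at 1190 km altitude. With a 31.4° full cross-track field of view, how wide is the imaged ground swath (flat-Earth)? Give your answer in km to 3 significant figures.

Half-angle = 31.4°/2 = 15.7°.
Swath width ≈ 2h·tan(θ/2) = 2 × 1190 × tan(15.7°) = 669.0 km.

669 km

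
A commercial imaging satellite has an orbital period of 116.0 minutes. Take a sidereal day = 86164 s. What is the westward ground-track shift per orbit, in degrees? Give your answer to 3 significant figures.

T = 116.0 min = 6960.0 s.
During one orbit Earth rotates (6960.0 / 86164) × 360° = 29.08°.

29.1°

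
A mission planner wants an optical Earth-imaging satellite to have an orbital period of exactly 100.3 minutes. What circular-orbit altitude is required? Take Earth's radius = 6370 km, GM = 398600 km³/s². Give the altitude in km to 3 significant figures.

781 km

T = 100.3 min = 6018.0 s.
From T = 2π√(a³/μ): a = (μ T²/4π²)^(1/3) = (398600 × 6018.0² / 4π²)^(1/3) = 7151 km.
Altitude h = a − R = 7151 − 6370 = 781 km.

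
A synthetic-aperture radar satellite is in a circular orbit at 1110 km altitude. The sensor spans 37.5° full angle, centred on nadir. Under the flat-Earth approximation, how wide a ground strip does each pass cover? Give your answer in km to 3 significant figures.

Half-angle = 37.5°/2 = 18.75°.
Swath width ≈ 2h·tan(θ/2) = 2 × 1110 × tan(18.75°) = 753.6 km.

754 km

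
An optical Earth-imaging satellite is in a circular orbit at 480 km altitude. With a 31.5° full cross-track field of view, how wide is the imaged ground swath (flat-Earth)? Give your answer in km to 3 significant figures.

Half-angle = 31.5°/2 = 15.75°.
Swath width ≈ 2h·tan(θ/2) = 2 × 480 × tan(15.75°) = 270.7 km.

271 km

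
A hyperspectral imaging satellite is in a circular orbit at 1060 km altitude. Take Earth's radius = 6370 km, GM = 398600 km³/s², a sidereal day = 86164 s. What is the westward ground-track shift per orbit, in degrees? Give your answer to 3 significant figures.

26.6°

Semi-major axis a = 6370 + 1060 = 7430 km. Period T = 2π√(a³/μ) = 2π√(7430³/398600) = 6373.7 s = 106.23 min.
During one orbit Earth rotates (6373.7 / 86164) × 360° = 26.63°.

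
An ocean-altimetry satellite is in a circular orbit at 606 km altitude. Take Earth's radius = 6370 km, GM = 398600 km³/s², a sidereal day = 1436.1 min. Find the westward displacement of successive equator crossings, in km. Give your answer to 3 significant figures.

2690 km

Semi-major axis a = 6370 + 606 = 6976 km. Period T = 2π√(a³/μ) = 2π√(6976³/398600) = 5798.6 s = 96.64 min.
During one orbit Earth rotates (5798.6 / 86166) × 360° = 24.23°.
At the equator that is 24.23° × (2π·6370/360) km/° = 24.23 × 111.2 = 2693 km.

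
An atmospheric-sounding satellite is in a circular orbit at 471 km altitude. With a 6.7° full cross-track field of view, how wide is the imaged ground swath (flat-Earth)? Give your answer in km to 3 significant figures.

Half-angle = 6.7°/2 = 3.35°.
Swath width ≈ 2h·tan(θ/2) = 2 × 471 × tan(3.35°) = 55.1 km.

55.1 km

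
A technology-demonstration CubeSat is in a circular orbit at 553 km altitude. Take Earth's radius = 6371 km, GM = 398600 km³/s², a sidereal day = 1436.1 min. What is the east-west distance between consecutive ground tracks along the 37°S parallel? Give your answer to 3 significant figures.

Semi-major axis a = 6371 + 553 = 6924 km. Period T = 2π√(a³/μ) = 2π√(6924³/398600) = 5733.9 s = 95.56 min.
Node shift per orbit = (5733.9/86166) × 360° = 23.96°.
Equatorial spacing = 23.96 × 111.2 km/° = 2664 km.
At 37° latitude, spacing = 2664 × cos(37°) = 2127 km.

2130 km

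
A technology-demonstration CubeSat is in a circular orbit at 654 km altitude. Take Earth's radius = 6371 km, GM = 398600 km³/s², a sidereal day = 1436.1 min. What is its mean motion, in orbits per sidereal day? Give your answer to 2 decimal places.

14.70

Semi-major axis a = 6371 + 654 = 7025 km. Period T = 2π√(a³/μ) = 2π√(7025³/398600) = 5859.8 s = 97.66 min.
Orbits per sidereal day = 86166 / 5859.8 = 14.705.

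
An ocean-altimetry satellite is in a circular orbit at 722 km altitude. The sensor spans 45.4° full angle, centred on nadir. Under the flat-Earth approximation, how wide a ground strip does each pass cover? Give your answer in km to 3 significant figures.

604 km

Half-angle = 45.4°/2 = 22.7°.
Swath width ≈ 2h·tan(θ/2) = 2 × 722 × tan(22.7°) = 604.0 km.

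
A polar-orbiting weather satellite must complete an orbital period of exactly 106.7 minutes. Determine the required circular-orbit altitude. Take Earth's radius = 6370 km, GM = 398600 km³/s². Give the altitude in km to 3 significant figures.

T = 106.7 min = 6402.0 s.
From T = 2π√(a³/μ): a = (μ T²/4π²)^(1/3) = (398600 × 6402.0² / 4π²)^(1/3) = 7452 km.
Altitude h = a − R = 7452 − 6370 = 1082 km.

1080 km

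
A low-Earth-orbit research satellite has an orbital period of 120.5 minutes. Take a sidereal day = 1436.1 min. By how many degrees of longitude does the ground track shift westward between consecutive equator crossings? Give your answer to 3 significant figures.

T = 120.5 min = 7230.0 s.
During one orbit Earth rotates (7230.0 / 86166) × 360° = 30.21°.

30.2°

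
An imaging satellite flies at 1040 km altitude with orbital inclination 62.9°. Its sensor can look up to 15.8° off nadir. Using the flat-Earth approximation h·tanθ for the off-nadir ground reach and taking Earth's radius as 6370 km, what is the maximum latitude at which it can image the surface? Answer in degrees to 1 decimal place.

65.5°

For a prograde orbit the ground track reaches latitude ±i = ±62.9°.
Sensor half-swath on the ground ≈ 1040·tan(15.8°) = 294 km = 2.65° of latitude.
Maximum observable latitude ≈ 62.9 + 2.65 = 65.5°.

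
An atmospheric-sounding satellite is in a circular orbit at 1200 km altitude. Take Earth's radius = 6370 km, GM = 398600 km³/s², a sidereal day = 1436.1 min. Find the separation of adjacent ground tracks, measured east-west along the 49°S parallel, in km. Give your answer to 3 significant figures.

2000 km

Semi-major axis a = 6370 + 1200 = 7570 km. Period T = 2π√(a³/μ) = 2π√(7570³/398600) = 6554.7 s = 109.25 min.
Node shift per orbit = (6554.7/86166) × 360° = 27.39°.
Equatorial spacing = 27.39 × 111.2 km/° = 3045 km.
At 49° latitude, spacing = 3045 × cos(49°) = 1997 km.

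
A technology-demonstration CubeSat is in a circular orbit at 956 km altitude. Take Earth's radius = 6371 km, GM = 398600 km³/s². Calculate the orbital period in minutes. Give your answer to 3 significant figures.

104 min

Semi-major axis a = 6371 + 956 = 7327 km. Period T = 2π√(a³/μ) = 2π√(7327³/398600) = 6241.7 s = 104.03 min.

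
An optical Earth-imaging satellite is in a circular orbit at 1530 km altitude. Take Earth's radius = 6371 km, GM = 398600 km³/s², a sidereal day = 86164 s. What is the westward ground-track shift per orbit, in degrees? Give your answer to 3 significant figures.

Semi-major axis a = 6371 + 1530 = 7901 km. Period T = 2π√(a³/μ) = 2π√(7901³/398600) = 6989.3 s = 116.49 min.
During one orbit Earth rotates (6989.3 / 86164) × 360° = 29.20°.

29.2°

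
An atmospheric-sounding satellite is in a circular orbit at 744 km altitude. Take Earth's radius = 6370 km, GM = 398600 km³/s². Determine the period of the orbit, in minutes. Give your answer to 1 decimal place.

99.5 min

Semi-major axis a = 6370 + 744 = 7114 km. Period T = 2π√(a³/μ) = 2π√(7114³/398600) = 5971.5 s = 99.52 min.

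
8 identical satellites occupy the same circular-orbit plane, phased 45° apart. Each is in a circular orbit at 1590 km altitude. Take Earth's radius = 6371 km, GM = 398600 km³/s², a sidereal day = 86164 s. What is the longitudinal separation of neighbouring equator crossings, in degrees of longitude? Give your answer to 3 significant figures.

3.69°

Semi-major axis a = 6371 + 1590 = 7961 km. Period T = 2π√(a³/μ) = 2π√(7961³/398600) = 7069.1 s = 117.82 min.
Single-satellite node shift = (7069.1/86164) × 360° = 29.54°.
With 8 satellites evenly phased, successive equator crossings are 29.54/8 = 3.692° apart.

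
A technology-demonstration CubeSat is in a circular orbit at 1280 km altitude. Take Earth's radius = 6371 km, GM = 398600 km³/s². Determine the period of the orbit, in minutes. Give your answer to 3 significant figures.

111 min

Semi-major axis a = 6371 + 1280 = 7651 km. Period T = 2π√(a³/μ) = 2π√(7651³/398600) = 6660.2 s = 111.00 min.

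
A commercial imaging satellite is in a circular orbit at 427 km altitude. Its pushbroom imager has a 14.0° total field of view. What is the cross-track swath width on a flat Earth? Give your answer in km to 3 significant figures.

Half-angle = 14.0°/2 = 7°.
Swath width ≈ 2h·tan(θ/2) = 2 × 427 × tan(7°) = 104.9 km.

105 km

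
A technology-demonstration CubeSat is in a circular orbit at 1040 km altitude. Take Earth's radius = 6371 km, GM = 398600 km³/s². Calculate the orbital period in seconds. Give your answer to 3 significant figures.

6350 seconds

Semi-major axis a = 6371 + 1040 = 7411 km. Period T = 2π√(a³/μ) = 2π√(7411³/398600) = 6349.3 s = 105.82 min.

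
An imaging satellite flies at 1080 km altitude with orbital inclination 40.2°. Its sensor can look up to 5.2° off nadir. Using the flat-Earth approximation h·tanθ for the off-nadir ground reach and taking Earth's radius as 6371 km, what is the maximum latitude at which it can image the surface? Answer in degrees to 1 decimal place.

41.1°

For a prograde orbit the ground track reaches latitude ±i = ±40.2°.
Sensor half-swath on the ground ≈ 1080·tan(5.2°) = 98 km = 0.88° of latitude.
Maximum observable latitude ≈ 40.2 + 0.88 = 41.1°.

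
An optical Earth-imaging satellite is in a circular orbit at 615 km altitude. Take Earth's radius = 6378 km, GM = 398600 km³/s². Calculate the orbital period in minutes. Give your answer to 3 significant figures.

97.0 min

Semi-major axis a = 6378 + 615 = 6993 km. Period T = 2π√(a³/μ) = 2π√(6993³/398600) = 5819.8 s = 97.00 min.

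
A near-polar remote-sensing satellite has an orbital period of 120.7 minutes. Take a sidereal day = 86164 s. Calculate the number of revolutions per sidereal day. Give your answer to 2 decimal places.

11.90

T = 120.7 min = 7242.0 s.
Orbits per sidereal day = 86164 / 7242.0 = 11.898.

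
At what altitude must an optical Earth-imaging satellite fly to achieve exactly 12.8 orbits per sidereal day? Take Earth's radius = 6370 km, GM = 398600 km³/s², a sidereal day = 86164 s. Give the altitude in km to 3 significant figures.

1340 km

Required period T = 86164 / 12.8 = 6731.6 s.
From T = 2π√(a³/μ): a = (μ T²/4π²)^(1/3) = (398600 × 6731.6² / 4π²)^(1/3) = 7706 km.
Altitude h = a − R = 7706 − 6370 = 1336 km.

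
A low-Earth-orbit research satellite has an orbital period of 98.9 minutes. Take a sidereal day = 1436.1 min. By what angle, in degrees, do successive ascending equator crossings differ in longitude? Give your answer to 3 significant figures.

24.8°

T = 98.9 min = 5934.0 s.
During one orbit Earth rotates (5934.0 / 86166) × 360° = 24.79°.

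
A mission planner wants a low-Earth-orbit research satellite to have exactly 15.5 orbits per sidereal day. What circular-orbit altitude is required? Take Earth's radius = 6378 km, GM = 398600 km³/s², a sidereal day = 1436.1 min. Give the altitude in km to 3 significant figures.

405 km

Required period T = 86166 / 15.5 = 5559.1 s.
From T = 2π√(a³/μ): a = (μ T²/4π²)^(1/3) = (398600 × 5559.1² / 4π²)^(1/3) = 6783 km.
Altitude h = a − R = 6783 − 6378 = 405 km.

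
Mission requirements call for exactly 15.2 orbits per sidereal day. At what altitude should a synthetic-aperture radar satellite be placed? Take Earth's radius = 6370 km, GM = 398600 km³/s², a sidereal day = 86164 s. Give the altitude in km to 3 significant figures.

501 km

Required period T = 86164 / 15.2 = 5668.7 s.
From T = 2π√(a³/μ): a = (μ T²/4π²)^(1/3) = (398600 × 5668.7² / 4π²)^(1/3) = 6871 km.
Altitude h = a − R = 6871 − 6370 = 501 km.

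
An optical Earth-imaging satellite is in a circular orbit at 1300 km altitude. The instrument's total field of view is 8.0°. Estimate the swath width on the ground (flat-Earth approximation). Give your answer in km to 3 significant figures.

182 km

Half-angle = 8.0°/2 = 4°.
Swath width ≈ 2h·tan(θ/2) = 2 × 1300 × tan(4°) = 181.8 km.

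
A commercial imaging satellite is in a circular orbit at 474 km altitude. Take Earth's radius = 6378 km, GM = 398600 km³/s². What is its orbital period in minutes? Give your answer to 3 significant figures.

Semi-major axis a = 6378 + 474 = 6852 km. Period T = 2π√(a³/μ) = 2π√(6852³/398600) = 5644.7 s = 94.08 min.

94.1 min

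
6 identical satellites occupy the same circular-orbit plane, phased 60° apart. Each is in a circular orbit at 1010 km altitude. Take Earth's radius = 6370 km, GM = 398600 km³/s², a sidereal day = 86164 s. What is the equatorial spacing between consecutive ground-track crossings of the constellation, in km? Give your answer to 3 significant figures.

488 km

Semi-major axis a = 6370 + 1010 = 7380 km. Period T = 2π√(a³/μ) = 2π√(7380³/398600) = 6309.5 s = 105.16 min.
Single-satellite node shift = (6309.5/86164) × 360° = 26.36°.
With 6 satellites evenly phased, successive equator crossings are 26.36/6 = 4.394° apart.
That is 4.394 × 111.2 = 488 km at the equator.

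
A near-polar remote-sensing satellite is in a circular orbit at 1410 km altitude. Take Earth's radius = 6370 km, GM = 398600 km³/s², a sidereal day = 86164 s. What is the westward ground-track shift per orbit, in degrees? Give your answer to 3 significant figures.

28.5°

Semi-major axis a = 6370 + 1410 = 7780 km. Period T = 2π√(a³/μ) = 2π√(7780³/398600) = 6829.4 s = 113.82 min.
During one orbit Earth rotates (6829.4 / 86164) × 360° = 28.53°.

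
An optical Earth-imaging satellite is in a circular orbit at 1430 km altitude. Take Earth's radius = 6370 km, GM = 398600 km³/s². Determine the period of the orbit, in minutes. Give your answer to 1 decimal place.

114.3 min

Semi-major axis a = 6370 + 1430 = 7800 km. Period T = 2π√(a³/μ) = 2π√(7800³/398600) = 6855.7 s = 114.26 min.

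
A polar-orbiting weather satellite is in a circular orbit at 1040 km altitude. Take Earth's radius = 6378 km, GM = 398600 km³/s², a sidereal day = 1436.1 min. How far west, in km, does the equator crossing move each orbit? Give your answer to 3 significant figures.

2960 km

Semi-major axis a = 6378 + 1040 = 7418 km. Period T = 2π√(a³/μ) = 2π√(7418³/398600) = 6358.3 s = 105.97 min.
During one orbit Earth rotates (6358.3 / 86166) × 360° = 26.56°.
At the equator that is 26.56° × (2π·6378/360) km/° = 26.56 × 111.3 = 2957 km.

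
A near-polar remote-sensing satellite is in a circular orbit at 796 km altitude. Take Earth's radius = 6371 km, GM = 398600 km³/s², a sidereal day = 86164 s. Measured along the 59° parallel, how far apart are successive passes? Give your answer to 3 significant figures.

Semi-major axis a = 6371 + 796 = 7167 km. Period T = 2π√(a³/μ) = 2π√(7167³/398600) = 6038.3 s = 100.64 min.
Node shift per orbit = (6038.3/86164) × 360° = 25.23°.
Equatorial spacing = 25.23 × 111.2 km/° = 2805 km.
At 59° latitude, spacing = 2805 × cos(59°) = 1445 km.

1440 km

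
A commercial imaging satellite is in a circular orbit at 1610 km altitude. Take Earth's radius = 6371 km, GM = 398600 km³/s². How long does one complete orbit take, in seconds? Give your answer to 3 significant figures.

Semi-major axis a = 6371 + 1610 = 7981 km. Period T = 2π√(a³/μ) = 2π√(7981³/398600) = 7095.7 s = 118.26 min.

7100 seconds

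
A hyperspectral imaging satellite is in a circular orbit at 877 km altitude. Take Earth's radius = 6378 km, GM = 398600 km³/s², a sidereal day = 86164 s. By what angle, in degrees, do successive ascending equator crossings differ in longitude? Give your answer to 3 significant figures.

Semi-major axis a = 6378 + 877 = 7255 km. Period T = 2π√(a³/μ) = 2π√(7255³/398600) = 6149.9 s = 102.50 min.
During one orbit Earth rotates (6149.9 / 86164) × 360° = 25.69°.

25.7°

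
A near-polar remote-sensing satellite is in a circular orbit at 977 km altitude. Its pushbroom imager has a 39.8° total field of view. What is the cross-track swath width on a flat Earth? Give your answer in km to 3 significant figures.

Half-angle = 39.8°/2 = 19.9°.
Swath width ≈ 2h·tan(θ/2) = 2 × 977 × tan(19.9°) = 707.3 km.

707 km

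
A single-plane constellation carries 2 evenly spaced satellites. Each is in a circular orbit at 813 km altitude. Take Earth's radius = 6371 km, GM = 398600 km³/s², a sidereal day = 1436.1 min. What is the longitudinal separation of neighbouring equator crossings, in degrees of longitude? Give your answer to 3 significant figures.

12.7°

Semi-major axis a = 6371 + 813 = 7184 km. Period T = 2π√(a³/μ) = 2π√(7184³/398600) = 6059.8 s = 101.00 min.
Single-satellite node shift = (6059.8/86166) × 360° = 25.32°.
With 2 satellites evenly phased, successive equator crossings are 25.32/2 = 12.659° apart.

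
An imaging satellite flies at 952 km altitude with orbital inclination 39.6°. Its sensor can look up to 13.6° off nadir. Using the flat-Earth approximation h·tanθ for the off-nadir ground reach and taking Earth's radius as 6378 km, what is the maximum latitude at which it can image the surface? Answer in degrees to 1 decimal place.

For a prograde orbit the ground track reaches latitude ±i = ±39.6°.
Sensor half-swath on the ground ≈ 952·tan(13.6°) = 230 km = 2.07° of latitude.
Maximum observable latitude ≈ 39.6 + 2.07 = 41.7°.

41.7°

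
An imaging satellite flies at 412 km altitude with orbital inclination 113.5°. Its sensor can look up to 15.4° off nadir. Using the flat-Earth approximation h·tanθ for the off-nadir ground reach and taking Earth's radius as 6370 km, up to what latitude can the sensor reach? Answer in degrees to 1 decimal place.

Retrograde orbit: the ground track reaches ±(180° − i) = ±(180 − 113.5) = ±66.5°.
Sensor half-swath on the ground ≈ 412·tan(15.4°) = 113 km = 1.02° of latitude.
Maximum observable latitude ≈ 66.5 + 1.02 = 67.5°.

67.5°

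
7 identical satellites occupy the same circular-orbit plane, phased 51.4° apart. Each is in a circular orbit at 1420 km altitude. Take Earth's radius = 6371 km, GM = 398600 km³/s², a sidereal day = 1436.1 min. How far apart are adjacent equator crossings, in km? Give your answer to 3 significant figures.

Semi-major axis a = 6371 + 1420 = 7791 km. Period T = 2π√(a³/μ) = 2π√(7791³/398600) = 6843.9 s = 114.06 min.
Single-satellite node shift = (6843.9/86166) × 360° = 28.59°.
With 7 satellites evenly phased, successive equator crossings are 28.59/7 = 4.085° apart.
That is 4.085 × 111.2 = 454 km at the equator.

454 km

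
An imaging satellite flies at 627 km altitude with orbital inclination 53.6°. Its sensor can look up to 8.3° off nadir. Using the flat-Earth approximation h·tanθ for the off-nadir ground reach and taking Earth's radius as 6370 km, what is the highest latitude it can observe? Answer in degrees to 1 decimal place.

54.4°

For a prograde orbit the ground track reaches latitude ±i = ±53.6°.
Sensor half-swath on the ground ≈ 627·tan(8.3°) = 91 km = 0.82° of latitude.
Maximum observable latitude ≈ 53.6 + 0.82 = 54.4°.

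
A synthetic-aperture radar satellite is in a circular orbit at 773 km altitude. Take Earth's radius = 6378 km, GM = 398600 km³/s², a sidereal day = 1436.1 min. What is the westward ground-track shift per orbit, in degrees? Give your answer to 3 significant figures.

Semi-major axis a = 6378 + 773 = 7151 km. Period T = 2π√(a³/μ) = 2π√(7151³/398600) = 6018.1 s = 100.30 min.
During one orbit Earth rotates (6018.1 / 86166) × 360° = 25.14°.

25.1°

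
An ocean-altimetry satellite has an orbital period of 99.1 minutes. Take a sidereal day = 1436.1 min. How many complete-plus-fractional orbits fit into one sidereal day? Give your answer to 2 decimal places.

14.49

T = 99.1 min = 5946.0 s.
Orbits per sidereal day = 86166 / 5946.0 = 14.491.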